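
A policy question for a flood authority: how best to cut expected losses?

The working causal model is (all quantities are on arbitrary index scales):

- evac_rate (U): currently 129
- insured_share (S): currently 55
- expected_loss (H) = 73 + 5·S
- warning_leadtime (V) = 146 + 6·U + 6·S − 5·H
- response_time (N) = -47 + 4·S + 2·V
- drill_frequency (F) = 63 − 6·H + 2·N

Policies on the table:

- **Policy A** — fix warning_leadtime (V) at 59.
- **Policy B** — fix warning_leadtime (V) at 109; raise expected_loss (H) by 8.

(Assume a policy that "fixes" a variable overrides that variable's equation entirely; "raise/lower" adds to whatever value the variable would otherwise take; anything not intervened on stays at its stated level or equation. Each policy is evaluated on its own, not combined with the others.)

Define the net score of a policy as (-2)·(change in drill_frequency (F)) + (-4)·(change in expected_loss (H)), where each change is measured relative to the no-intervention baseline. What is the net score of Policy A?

Baseline:
  U = 129
  S = 55
  H = 73 + 5·55 = 348
  V = 146 + 6·129 + 6·55 − 5·348 = -490
  N = -47 + 4·55 + 2·(-490) = -807
  F = 63 − 6·348 + 2·(-807) = -3639
Policy A (V := 59):
  U = 129
  S = 55
  H = 73 + 5·55 = 348
  V = 59
  N = -47 + 4·55 + 2·59 = 291
  F = 63 − 6·348 + 2·291 = -1443
ΔF = -1443 − (-3639) = 2196; ΔH = 348 − 348 = 0
Score = (-2)·2196 + (-4)·0 = -4392

-4392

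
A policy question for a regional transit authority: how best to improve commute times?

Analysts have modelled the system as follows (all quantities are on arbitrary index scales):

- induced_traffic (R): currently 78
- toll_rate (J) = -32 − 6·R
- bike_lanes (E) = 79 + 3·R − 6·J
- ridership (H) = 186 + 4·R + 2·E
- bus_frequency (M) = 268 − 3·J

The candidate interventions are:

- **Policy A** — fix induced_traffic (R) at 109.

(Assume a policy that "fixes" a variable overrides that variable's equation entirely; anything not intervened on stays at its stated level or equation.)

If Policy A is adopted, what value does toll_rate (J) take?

Policy A (R := 109):
  R = 109
  J = -32 − 6·109 = -686

-686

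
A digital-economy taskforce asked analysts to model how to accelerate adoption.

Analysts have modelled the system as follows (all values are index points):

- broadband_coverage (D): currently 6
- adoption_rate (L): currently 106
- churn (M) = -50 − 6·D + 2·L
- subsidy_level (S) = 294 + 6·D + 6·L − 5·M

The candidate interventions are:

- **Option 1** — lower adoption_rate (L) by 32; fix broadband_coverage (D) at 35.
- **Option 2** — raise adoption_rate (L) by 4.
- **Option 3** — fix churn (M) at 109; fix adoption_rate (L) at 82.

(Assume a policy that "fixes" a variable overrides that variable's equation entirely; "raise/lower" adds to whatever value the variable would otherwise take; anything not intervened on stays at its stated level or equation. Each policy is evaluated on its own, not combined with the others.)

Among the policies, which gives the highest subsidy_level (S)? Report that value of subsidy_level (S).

1508

Option 1 (L − 32, D := 35):
  D = 35
  L = 106 − 32 = 74
  M = -50 − 6·35 + 2·74 = -112
  S = 294 + 6·35 + 6·74 − 5·(-112) = 1508
Option 2 (L + 4):
  D = 6
  L = 106 + 4 = 110
  M = -50 − 6·6 + 2·110 = 134
  S = 294 + 6·6 + 6·110 − 5·134 = 320
Option 3 (M := 109, L := 82):
  D = 6
  L = 82
  M = 109
  S = 294 + 6·6 + 6·82 − 5·109 = 277
Comparing — Option 1: S=1508, Option 2: S=320, Option 3: S=277. Highest is 1508 (Option 1).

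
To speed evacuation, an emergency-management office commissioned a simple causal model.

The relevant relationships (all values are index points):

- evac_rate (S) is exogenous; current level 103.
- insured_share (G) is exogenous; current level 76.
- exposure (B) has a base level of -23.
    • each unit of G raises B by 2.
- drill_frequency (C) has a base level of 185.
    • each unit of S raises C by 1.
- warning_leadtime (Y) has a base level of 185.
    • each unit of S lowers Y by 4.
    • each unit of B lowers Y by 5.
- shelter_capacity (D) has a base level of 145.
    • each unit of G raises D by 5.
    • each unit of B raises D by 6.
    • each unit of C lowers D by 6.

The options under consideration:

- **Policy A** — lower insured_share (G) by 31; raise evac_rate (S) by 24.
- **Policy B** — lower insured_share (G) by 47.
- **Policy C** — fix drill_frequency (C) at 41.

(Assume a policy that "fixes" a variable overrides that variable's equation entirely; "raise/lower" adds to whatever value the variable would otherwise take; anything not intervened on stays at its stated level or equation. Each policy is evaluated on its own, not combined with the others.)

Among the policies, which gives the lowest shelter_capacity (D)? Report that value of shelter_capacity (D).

Policy A (G − 31, S + 24):
  S = 103 + 24 = 127
  G = 76 − 31 = 45
  B = -23 + 2·45 = 67
  C = 185 + 127 = 312
  D = 145 + 5·45 + 6·67 − 6·312 = -1100
Policy B (G − 47):
  S = 103
  G = 76 − 47 = 29
  B = -23 + 2·29 = 35
  C = 185 + 103 = 288
  D = 145 + 5·29 + 6·35 − 6·288 = -1228
Policy C (C := 41):
  S = 103
  G = 76
  B = -23 + 2·76 = 129
  C = 41
  D = 145 + 5·76 + 6·129 − 6·41 = 1053
Comparing — Policy A: D=-1100, Policy B: D=-1228, Policy C: D=1053. Lowest is -1228 (Policy B).

-1228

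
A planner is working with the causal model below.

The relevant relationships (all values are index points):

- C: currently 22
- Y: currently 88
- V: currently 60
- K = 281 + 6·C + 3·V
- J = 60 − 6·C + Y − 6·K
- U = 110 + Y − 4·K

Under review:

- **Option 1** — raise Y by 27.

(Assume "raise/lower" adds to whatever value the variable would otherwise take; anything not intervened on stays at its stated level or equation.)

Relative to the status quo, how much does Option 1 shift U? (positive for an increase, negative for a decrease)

27

Baseline:
  C = 22
  Y = 88
  V = 60
  K = 281 + 6·22 + 3·60 = 593
  U = 110 + 88 − 4·593 = -2174
Option 1 (Y + 27):
  C = 22
  Y = 88 + 27 = 115
  V = 60
  K = 281 + 6·22 + 3·60 = 593
  U = 110 + 115 − 4·593 = -2147
Change in U: -2147 − (-2174) = 27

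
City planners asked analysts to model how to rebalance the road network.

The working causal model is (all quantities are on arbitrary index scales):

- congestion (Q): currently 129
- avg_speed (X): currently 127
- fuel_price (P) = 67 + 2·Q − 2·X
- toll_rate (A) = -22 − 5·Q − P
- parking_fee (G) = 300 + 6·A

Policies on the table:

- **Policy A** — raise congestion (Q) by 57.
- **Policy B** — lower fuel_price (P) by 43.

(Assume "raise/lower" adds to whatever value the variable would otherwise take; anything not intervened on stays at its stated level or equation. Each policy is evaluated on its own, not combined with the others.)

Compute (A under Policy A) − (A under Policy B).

-442

Policy A (Q + 57):
  Q = 129 + 57 = 186
  X = 127
  P = 67 + 2·186 − 2·127 = 185
  A = -22 − 5·186 − 185 = -1137
Policy B (P − 43):
  Q = 129
  X = 127
  P = 67 + 2·129 − 2·127 (−43 from intervention) = 28
  A = -22 − 5·129 − 28 = -695
A: -1137 − (-695) = -442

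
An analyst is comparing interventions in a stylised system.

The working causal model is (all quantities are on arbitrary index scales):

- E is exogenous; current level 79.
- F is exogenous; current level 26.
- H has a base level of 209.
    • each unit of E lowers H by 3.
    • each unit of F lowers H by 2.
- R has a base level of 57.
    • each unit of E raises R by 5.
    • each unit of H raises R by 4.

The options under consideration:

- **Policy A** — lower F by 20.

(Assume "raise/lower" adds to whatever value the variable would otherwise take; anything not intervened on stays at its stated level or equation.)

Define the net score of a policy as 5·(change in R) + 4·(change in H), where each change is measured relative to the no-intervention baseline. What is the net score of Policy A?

Baseline:
  E = 79
  F = 26
  H = 209 − 3·79 − 2·26 = -80
  R = 57 + 5·79 + 4·(-80) = 132
Policy A (F − 20):
  E = 79
  F = 26 − 20 = 6
  H = 209 − 3·79 − 2·6 = -40
  R = 57 + 5·79 + 4·(-40) = 292
ΔR = 292 − 132 = 160; ΔH = -40 − (-80) = 40
Score = 5·160 + 4·40 = 960

960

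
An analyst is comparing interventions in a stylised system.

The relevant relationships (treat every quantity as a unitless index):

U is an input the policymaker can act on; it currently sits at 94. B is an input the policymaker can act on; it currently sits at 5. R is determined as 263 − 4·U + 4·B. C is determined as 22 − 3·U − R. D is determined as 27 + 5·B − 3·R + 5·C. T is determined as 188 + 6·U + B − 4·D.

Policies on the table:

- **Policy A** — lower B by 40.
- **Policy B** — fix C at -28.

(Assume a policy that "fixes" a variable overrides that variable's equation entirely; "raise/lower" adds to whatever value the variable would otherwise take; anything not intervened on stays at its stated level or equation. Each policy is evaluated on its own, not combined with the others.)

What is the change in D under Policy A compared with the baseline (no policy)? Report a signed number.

Baseline:
  U = 94
  B = 5
  R = 263 − 4·94 + 4·5 = -93
  C = 22 − 3·94 − (-93) = -167
  D = 27 + 5·5 − 3·(-93) + 5·(-167) = -504
Policy A (B − 40):
  U = 94
  B = 5 − 40 = -35
  R = 263 − 4·94 + 4·(-35) = -253
  C = 22 − 3·94 − (-253) = -7
  D = 27 + 5·(-35) − 3·(-253) + 5·(-7) = 576
Change in D: 576 − (-504) = 1080

1080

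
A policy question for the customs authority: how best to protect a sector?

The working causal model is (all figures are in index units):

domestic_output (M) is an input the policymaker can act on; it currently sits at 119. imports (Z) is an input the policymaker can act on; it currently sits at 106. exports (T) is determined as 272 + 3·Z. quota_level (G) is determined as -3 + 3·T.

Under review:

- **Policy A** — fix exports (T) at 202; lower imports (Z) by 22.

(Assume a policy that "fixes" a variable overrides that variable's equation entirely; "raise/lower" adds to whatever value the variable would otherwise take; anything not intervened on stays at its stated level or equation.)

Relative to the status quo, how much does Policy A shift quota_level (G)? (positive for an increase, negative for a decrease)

Baseline:
  Z = 106
  T = 272 + 3·106 = 590
  G = -3 + 3·590 = 1767
Policy A (T := 202, Z − 22):
  Z = 106 − 22 = 84
  T = 202
  G = -3 + 3·202 = 603
Change in G: 603 − 1767 = -1164

-1164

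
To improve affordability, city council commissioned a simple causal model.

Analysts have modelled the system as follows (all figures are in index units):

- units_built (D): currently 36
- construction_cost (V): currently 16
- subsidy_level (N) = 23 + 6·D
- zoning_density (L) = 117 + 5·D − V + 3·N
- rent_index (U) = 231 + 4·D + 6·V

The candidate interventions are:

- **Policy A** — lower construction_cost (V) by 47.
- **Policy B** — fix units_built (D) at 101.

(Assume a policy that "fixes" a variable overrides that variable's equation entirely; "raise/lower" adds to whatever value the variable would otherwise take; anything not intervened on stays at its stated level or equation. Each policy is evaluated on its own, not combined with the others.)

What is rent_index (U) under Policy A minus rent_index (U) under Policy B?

Policy A (V − 47):
  D = 36
  V = 16 − 47 = -31
  U = 231 + 4·36 + 6·(-31) = 189
Policy B (D := 101):
  D = 101
  V = 16
  U = 231 + 4·101 + 6·16 = 731
U: 189 − 731 = -542

-542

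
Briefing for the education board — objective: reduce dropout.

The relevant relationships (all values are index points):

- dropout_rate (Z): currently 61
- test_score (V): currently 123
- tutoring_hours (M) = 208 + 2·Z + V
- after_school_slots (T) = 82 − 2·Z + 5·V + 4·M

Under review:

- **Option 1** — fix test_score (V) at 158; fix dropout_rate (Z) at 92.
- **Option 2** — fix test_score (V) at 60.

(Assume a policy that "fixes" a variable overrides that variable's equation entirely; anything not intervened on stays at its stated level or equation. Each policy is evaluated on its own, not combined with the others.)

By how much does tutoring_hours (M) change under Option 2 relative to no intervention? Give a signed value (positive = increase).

Baseline:
  Z = 61
  V = 123
  M = 208 + 2·61 + 123 = 453
Option 2 (V := 60):
  Z = 61
  V = 60
  M = 208 + 2·61 + 60 = 390
Change in M: 390 − 453 = -63

-63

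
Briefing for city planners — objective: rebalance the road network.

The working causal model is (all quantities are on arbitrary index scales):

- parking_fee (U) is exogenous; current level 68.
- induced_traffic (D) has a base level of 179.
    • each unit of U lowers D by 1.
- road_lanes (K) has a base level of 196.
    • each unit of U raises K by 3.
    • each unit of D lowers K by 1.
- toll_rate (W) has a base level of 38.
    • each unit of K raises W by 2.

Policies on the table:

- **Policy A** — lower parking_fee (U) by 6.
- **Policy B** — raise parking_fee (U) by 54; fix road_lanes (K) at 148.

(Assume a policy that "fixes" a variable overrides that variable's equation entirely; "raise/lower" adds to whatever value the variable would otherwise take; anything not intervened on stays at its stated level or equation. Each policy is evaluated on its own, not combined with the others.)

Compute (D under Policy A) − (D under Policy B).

Policy A (U − 6):
  U = 68 − 6 = 62
  D = 179 − 62 = 117
Policy B (U + 54, K := 148):
  U = 68 + 54 = 122
  D = 179 − 122 = 57
D: 117 − 57 = 60

60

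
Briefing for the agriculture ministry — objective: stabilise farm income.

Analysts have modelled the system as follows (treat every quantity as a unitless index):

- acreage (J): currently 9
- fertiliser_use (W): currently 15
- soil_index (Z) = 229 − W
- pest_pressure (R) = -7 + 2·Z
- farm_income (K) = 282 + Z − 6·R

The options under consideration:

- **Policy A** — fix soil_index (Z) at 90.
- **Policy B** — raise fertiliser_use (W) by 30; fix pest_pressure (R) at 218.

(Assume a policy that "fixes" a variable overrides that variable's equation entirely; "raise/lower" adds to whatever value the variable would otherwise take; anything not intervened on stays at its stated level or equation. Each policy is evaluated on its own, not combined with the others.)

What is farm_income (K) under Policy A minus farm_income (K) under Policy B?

176

Policy A (Z := 90):
  W = 15
  Z = 90
  R = -7 + 2·90 = 173
  K = 282 + 90 − 6·173 = -666
Policy B (W + 30, R := 218):
  W = 15 + 30 = 45
  Z = 229 − 45 = 184
  R = 218
  K = 282 + 184 − 6·218 = -842
K: -666 − (-842) = 176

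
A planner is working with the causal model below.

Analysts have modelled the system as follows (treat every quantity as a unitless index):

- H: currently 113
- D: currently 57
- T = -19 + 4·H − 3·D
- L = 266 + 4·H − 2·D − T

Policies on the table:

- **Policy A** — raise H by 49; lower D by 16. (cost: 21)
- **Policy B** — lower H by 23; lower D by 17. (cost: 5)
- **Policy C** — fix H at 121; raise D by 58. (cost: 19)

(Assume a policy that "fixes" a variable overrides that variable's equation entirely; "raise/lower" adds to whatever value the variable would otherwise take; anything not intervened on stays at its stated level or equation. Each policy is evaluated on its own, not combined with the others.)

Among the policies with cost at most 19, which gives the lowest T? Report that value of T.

Policy B (H − 23, D − 17):
  H = 113 − 23 = 90
  D = 57 − 17 = 40
  T = -19 + 4·90 − 3·40 = 221
Policy C (H := 121, D + 58):
  H = 121
  D = 57 + 58 = 115
  T = -19 + 4·121 − 3·115 = 120
Comparing — Policy B: T=221, Policy C: T=120. Lowest is 120 (Policy C).

120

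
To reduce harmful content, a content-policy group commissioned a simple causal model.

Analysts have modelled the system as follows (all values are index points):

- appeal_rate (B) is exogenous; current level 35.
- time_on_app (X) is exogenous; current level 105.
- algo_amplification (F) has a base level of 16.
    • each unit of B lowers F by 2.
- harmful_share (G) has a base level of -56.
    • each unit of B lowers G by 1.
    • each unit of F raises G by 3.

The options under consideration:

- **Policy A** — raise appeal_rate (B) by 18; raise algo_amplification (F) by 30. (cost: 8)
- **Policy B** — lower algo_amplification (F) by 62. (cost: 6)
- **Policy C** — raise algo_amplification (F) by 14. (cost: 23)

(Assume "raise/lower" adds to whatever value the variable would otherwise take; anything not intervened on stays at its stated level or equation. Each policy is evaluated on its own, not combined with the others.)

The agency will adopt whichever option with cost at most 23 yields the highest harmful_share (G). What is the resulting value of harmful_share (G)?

Policy A (B + 18, F + 30):
  B = 35 + 18 = 53
  F = 16 − 2·53 (+30 from intervention) = -60
  G = -56 − 53 + 3·(-60) = -289
Policy B (F − 62):
  B = 35
  F = 16 − 2·35 (−62 from intervention) = -116
  G = -56 − 35 + 3·(-116) = -439
Policy C (F + 14):
  B = 35
  F = 16 − 2·35 (+14 from intervention) = -40
  G = -56 − 35 + 3·(-40) = -211
Comparing — Policy A: G=-289, Policy B: G=-439, Policy C: G=-211. Highest is -211 (Policy C).

-211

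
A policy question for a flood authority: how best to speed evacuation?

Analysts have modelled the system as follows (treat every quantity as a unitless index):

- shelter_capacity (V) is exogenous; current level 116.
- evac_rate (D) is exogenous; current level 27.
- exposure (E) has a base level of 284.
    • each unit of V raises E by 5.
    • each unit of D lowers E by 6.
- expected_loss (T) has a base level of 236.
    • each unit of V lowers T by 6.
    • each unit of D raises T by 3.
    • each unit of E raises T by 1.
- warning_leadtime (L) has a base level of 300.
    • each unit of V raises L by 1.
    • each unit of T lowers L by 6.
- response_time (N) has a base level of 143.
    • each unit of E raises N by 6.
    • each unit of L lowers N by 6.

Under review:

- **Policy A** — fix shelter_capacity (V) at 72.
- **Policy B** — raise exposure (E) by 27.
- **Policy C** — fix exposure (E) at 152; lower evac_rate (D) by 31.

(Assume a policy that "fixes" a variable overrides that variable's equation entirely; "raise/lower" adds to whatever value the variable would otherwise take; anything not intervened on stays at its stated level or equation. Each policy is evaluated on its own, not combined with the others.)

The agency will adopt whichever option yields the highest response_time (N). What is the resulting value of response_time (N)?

14621

Policy A (V := 72):
  V = 72
  D = 27
  E = 284 + 5·72 − 6·27 = 482
  T = 236 − 6·72 + 3·27 + 482 = 367
  L = 300 + 72 − 6·367 = -1830
  N = 143 + 6·482 − 6·(-1830) = 14015
Policy B (E + 27):
  V = 116
  D = 27
  E = 284 + 5·116 − 6·27 (+27 from intervention) = 729
  T = 236 − 6·116 + 3·27 + 729 = 350
  L = 300 + 116 − 6·350 = -1684
  N = 143 + 6·729 − 6·(-1684) = 14621
Policy C (E := 152, D − 31):
  V = 116
  D = 27 − 31 = -4
  E = 152
  T = 236 − 6·116 + 3·(-4) + 152 = -320
  L = 300 + 116 − 6·(-320) = 2336
  N = 143 + 6·152 − 6·2336 = -12961
Comparing — Policy A: N=14015, Policy B: N=14621, Policy C: N=-12961. Highest is 14621 (Policy B).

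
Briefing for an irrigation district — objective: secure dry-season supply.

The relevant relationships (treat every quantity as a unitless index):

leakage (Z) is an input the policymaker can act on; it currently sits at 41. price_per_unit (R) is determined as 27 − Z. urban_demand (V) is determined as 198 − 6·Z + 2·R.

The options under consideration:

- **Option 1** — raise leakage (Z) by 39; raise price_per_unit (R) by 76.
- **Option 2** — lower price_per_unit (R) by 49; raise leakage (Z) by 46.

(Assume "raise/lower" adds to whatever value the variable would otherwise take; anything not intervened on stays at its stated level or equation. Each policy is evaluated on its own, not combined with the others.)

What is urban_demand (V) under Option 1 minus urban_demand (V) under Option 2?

Option 1 (Z + 39, R + 76):
  Z = 41 + 39 = 80
  R = 27 − 80 (+76 from intervention) = 23
  V = 198 − 6·80 + 2·23 = -236
Option 2 (R − 49, Z + 46):
  Z = 41 + 46 = 87
  R = 27 − 87 (−49 from intervention) = -109
  V = 198 − 6·87 + 2·(-109) = -542
V: -236 − (-542) = 306

306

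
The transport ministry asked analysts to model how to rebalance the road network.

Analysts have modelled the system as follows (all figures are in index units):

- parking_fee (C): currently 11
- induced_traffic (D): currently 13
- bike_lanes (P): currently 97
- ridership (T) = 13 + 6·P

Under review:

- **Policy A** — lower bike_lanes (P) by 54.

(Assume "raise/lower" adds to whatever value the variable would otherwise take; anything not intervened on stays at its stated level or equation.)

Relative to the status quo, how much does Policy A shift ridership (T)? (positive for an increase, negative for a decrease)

-324

Baseline:
  P = 97
  T = 13 + 6·97 = 595
Policy A (P − 54):
  P = 97 − 54 = 43
  T = 13 + 6·43 = 271
Change in T: 271 − 595 = -324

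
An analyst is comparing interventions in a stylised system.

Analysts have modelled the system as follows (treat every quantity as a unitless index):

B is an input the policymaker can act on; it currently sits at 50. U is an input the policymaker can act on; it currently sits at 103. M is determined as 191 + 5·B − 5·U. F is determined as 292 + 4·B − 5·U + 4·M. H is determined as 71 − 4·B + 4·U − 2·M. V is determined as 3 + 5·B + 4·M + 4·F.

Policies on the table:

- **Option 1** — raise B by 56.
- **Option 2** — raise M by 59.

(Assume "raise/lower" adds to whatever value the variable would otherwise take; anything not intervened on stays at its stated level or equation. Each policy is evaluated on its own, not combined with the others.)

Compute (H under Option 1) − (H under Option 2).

Option 1 (B + 56):
  B = 50 + 56 = 106
  U = 103
  M = 191 + 5·106 − 5·103 = 206
  H = 71 − 4·106 + 4·103 − 2·206 = -353
Option 2 (M + 59):
  B = 50
  U = 103
  M = 191 + 5·50 − 5·103 (+59 from intervention) = -15
  H = 71 − 4·50 + 4·103 − 2·(-15) = 313
H: -353 − 313 = -666

-666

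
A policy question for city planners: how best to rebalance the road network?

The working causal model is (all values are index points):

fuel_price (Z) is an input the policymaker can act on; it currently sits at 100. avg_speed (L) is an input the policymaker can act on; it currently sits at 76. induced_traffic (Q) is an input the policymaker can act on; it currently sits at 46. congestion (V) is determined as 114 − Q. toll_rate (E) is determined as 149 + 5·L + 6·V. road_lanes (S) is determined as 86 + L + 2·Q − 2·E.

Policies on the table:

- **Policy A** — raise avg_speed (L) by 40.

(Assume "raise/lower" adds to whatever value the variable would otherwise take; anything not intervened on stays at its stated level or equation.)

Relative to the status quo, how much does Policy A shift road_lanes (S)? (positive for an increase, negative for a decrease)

-360

Baseline:
  L = 76
  Q = 46
  V = 114 − 46 = 68
  E = 149 + 5·76 + 6·68 = 937
  S = 86 + 76 + 2·46 − 2·937 = -1620
Policy A (L + 40):
  L = 76 + 40 = 116
  Q = 46
  V = 114 − 46 = 68
  E = 149 + 5·116 + 6·68 = 1137
  S = 86 + 116 + 2·46 − 2·1137 = -1980
Change in S: -1980 − (-1620) = -360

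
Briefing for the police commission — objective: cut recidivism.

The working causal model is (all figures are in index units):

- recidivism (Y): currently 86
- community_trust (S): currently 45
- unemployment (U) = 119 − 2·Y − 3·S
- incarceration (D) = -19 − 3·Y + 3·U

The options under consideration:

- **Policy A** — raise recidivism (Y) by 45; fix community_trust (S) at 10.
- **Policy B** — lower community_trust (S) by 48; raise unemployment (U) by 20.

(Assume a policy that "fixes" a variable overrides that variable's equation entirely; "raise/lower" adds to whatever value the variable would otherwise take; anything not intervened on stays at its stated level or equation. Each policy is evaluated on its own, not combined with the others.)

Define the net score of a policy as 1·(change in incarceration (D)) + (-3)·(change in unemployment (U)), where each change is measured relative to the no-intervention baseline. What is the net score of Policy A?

Baseline:
  Y = 86
  S = 45
  U = 119 − 2·86 − 3·45 = -188
  D = -19 − 3·86 + 3·(-188) = -841
Policy A (Y + 45, S := 10):
  Y = 86 + 45 = 131
  S = 10
  U = 119 − 2·131 − 3·10 = -173
  D = -19 − 3·131 + 3·(-173) = -931
ΔD = -931 − (-841) = -90; ΔU = -173 − (-188) = 15
Score = 1·(-90) + (-3)·15 = -135

-135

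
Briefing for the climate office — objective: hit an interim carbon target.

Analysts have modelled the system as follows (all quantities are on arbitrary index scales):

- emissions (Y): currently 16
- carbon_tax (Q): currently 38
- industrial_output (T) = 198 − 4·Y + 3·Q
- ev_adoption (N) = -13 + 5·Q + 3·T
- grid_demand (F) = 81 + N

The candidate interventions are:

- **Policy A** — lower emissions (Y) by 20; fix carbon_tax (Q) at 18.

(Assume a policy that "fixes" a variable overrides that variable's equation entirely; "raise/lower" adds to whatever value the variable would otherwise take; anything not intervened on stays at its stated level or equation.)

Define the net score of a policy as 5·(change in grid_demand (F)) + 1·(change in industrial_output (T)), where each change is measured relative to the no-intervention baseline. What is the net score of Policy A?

Baseline:
  Y = 16
  Q = 38
  T = 198 − 4·16 + 3·38 = 248
  N = -13 + 5·38 + 3·248 = 921
  F = 81 + 921 = 1002
Policy A (Y − 20, Q := 18):
  Y = 16 − 20 = -4
  Q = 18
  T = 198 − 4·(-4) + 3·18 = 268
  N = -13 + 5·18 + 3·268 = 881
  F = 81 + 881 = 962
ΔF = 962 − 1002 = -40; ΔT = 268 − 248 = 20
Score = 5·(-40) + 1·20 = -180

-180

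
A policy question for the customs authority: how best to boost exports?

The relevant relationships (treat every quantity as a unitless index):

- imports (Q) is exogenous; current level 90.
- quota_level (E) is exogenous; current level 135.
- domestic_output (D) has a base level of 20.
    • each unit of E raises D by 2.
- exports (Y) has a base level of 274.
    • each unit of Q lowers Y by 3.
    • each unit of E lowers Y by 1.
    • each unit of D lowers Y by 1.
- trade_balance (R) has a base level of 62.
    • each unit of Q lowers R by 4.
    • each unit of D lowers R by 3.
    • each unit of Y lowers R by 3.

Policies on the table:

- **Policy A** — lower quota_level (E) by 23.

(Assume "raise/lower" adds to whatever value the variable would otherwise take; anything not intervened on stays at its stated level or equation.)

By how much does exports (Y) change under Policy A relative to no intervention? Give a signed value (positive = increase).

Baseline:
  Q = 90
  E = 135
  D = 20 + 2·135 = 290
  Y = 274 − 3·90 − 135 − 290 = -421
Policy A (E − 23):
  Q = 90
  E = 135 − 23 = 112
  D = 20 + 2·112 = 244
  Y = 274 − 3·90 − 112 − 244 = -352
Change in Y: -352 − (-421) = 69

69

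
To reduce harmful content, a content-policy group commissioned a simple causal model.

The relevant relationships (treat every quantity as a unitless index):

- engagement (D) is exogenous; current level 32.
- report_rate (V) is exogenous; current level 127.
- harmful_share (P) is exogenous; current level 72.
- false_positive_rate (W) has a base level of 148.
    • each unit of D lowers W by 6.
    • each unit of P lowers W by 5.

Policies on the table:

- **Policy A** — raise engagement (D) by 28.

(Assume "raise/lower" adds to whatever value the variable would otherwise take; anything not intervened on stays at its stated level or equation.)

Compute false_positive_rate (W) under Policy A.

-572

Policy A (D + 28):
  D = 32 + 28 = 60
  P = 72
  W = 148 − 6·60 − 5·72 = -572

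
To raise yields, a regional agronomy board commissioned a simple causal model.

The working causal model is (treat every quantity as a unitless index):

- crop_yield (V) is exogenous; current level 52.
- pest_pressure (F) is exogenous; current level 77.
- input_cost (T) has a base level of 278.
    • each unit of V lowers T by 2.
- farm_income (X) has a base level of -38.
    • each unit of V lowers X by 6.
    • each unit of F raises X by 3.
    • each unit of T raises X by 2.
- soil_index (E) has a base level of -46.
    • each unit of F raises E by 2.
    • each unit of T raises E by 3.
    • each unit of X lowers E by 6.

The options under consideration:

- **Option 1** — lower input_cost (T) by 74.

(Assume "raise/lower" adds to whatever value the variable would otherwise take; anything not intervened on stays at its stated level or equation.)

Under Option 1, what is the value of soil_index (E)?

-78

Option 1 (T − 74):
  V = 52
  F = 77
  T = 278 − 2·52 (−74 from intervention) = 100
  X = -38 − 6·52 + 3·77 + 2·100 = 81
  E = -46 + 2·77 + 3·100 − 6·81 = -78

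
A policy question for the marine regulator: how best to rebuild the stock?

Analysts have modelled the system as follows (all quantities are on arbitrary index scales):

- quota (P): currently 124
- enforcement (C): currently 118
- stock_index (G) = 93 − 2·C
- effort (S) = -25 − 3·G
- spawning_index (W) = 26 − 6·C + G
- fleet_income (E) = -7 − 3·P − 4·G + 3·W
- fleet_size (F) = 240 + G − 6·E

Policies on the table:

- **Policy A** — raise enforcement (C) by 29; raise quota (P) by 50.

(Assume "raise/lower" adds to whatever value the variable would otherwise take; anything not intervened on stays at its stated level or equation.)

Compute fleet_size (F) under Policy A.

Policy A (C + 29, P + 50):
  P = 124 + 50 = 174
  C = 118 + 29 = 147
  G = 93 − 2·147 = -201
  W = 26 − 6·147 + (-201) = -1057
  E = -7 − 3·174 − 4·(-201) + 3·(-1057) = -2896
  F = 240 + (-201) − 6·(-2896) = 17415

17415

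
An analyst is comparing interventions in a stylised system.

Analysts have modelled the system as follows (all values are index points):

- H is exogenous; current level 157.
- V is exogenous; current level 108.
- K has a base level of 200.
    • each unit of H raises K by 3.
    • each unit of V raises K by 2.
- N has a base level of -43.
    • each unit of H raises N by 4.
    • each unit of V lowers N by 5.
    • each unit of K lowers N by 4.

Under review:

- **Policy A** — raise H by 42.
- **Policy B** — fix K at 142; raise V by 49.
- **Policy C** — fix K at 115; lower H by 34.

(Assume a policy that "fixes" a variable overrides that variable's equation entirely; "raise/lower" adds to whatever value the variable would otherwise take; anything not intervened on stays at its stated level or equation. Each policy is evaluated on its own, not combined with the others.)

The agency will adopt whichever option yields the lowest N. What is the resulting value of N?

-3839

Policy A (H + 42):
  H = 157 + 42 = 199
  V = 108
  K = 200 + 3·199 + 2·108 = 1013
  N = -43 + 4·199 − 5·108 − 4·1013 = -3839
Policy B (K := 142, V + 49):
  H = 157
  V = 108 + 49 = 157
  K = 142
  N = -43 + 4·157 − 5·157 − 4·142 = -768
Policy C (K := 115, H − 34):
  H = 157 − 34 = 123
  V = 108
  K = 115
  N = -43 + 4·123 − 5·108 − 4·115 = -551
Comparing — Policy A: N=-3839, Policy B: N=-768, Policy C: N=-551. Lowest is -3839 (Policy A).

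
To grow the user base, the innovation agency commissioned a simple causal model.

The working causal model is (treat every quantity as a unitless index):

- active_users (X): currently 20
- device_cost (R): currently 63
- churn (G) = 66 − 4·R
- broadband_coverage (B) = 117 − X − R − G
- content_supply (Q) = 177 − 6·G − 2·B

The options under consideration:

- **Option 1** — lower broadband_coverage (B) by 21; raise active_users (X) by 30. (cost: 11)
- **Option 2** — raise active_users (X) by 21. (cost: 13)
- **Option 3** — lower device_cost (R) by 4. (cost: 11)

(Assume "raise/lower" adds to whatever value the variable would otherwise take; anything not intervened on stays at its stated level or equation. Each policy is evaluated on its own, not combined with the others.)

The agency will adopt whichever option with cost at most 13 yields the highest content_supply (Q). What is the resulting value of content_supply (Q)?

Option 1 (B − 21, X + 30):
  X = 20 + 30 = 50
  R = 63
  G = 66 − 4·63 = -186
  B = 117 − 50 − 63 − (-186) (−21 from intervention) = 169
  Q = 177 − 6·(-186) − 2·169 = 955
Option 2 (X + 21):
  X = 20 + 21 = 41
  R = 63
  G = 66 − 4·63 = -186
  B = 117 − 41 − 63 − (-186) = 199
  Q = 177 − 6·(-186) − 2·199 = 895
Option 3 (R − 4):
  X = 20
  R = 63 − 4 = 59
  G = 66 − 4·59 = -170
  B = 117 − 20 − 59 − (-170) = 208
  Q = 177 − 6·(-170) − 2·208 = 781
Comparing — Option 1: Q=955, Option 2: Q=895, Option 3: Q=781. Highest is 955 (Option 1).

955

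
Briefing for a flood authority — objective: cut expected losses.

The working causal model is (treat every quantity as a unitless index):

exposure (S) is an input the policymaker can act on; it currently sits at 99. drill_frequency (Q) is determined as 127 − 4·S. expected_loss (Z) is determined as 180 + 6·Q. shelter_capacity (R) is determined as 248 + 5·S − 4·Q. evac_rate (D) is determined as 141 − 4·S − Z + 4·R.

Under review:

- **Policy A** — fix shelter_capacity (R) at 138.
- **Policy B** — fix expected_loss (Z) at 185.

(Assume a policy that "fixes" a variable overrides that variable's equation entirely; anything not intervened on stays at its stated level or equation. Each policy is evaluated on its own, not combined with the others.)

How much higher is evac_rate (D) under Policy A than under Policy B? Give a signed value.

Policy A (R := 138):
  S = 99
  Q = 127 − 4·99 = -269
  Z = 180 + 6·(-269) = -1434
  R = 138
  D = 141 − 4·99 − (-1434) + 4·138 = 1731
Policy B (Z := 185):
  S = 99
  Q = 127 − 4·99 = -269
  Z = 185
  R = 248 + 5·99 − 4·(-269) = 1819
  D = 141 − 4·99 − 185 + 4·1819 = 6836
D: 1731 − 6836 = -5105

-5105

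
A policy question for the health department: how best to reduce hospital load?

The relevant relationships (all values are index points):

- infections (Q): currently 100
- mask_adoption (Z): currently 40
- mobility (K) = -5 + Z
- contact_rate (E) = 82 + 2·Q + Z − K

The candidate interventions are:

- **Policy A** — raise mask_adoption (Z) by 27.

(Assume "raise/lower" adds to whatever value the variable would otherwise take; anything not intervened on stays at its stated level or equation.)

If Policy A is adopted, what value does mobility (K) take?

Policy A (Z + 27):
  Z = 40 + 27 = 67
  K = -5 + 67 = 62

62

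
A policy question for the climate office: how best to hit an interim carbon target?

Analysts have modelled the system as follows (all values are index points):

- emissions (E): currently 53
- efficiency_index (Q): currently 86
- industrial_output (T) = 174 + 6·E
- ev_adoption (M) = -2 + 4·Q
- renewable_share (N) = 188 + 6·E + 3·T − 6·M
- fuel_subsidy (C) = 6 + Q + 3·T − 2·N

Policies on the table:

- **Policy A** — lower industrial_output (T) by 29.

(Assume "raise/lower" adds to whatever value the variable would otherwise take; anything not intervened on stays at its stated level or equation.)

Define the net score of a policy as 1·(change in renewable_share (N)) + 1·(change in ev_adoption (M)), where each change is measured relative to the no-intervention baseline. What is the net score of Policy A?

Baseline:
  E = 53
  Q = 86
  T = 174 + 6·53 = 492
  M = -2 + 4·86 = 342
  N = 188 + 6·53 + 3·492 − 6·342 = -70
Policy A (T − 29):
  E = 53
  Q = 86
  T = 174 + 6·53 (−29 from intervention) = 463
  M = -2 + 4·86 = 342
  N = 188 + 6·53 + 3·463 − 6·342 = -157
ΔN = -157 − (-70) = -87; ΔM = 342 − 342 = 0
Score = 1·(-87) + 1·0 = -87

-87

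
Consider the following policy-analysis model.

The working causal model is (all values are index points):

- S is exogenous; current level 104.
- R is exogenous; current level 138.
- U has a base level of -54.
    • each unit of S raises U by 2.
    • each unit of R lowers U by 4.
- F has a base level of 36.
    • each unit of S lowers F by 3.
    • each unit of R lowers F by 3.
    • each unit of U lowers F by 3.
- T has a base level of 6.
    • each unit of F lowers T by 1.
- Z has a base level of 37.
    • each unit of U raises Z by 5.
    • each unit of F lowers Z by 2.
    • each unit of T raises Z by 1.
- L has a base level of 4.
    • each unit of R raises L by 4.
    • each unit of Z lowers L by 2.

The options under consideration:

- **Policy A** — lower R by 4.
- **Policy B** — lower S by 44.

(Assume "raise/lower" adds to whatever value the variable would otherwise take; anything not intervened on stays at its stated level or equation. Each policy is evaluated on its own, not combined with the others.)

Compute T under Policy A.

-462

Policy A (R − 4):
  S = 104
  R = 138 − 4 = 134
  U = -54 + 2·104 − 4·134 = -382
  F = 36 − 3·104 − 3·134 − 3·(-382) = 468
  T = 6 − 468 = -462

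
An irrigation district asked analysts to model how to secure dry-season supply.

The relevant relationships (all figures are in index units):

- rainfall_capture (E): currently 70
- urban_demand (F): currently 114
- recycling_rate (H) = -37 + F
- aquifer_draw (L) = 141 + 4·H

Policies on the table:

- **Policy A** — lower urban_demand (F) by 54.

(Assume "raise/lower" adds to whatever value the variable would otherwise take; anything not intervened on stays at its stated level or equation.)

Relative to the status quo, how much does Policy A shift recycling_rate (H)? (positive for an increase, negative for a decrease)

-54

Baseline:
  F = 114
  H = -37 + 114 = 77
Policy A (F − 54):
  F = 114 − 54 = 60
  H = -37 + 60 = 23
Change in H: 23 − 77 = -54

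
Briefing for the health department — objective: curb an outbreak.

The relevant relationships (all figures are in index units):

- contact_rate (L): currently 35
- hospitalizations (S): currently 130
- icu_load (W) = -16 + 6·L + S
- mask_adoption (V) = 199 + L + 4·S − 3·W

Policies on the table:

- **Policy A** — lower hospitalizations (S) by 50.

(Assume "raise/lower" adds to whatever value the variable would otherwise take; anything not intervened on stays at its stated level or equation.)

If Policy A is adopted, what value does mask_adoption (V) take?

Policy A (S − 50):
  L = 35
  S = 130 − 50 = 80
  W = -16 + 6·35 + 80 = 274
  V = 199 + 35 + 4·80 − 3·274 = -268

-268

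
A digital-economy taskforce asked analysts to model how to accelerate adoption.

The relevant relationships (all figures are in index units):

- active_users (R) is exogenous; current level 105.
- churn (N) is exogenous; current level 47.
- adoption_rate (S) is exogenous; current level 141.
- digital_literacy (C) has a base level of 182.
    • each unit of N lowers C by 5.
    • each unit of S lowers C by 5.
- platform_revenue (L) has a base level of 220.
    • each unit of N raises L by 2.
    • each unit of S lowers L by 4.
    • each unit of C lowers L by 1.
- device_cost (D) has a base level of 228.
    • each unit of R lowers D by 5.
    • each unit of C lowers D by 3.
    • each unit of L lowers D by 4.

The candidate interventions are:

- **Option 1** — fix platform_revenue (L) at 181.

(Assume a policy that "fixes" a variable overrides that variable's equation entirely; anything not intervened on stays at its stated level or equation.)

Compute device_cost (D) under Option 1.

1253

Option 1 (L := 181):
  R = 105
  N = 47
  S = 141
  C = 182 − 5·47 − 5·141 = -758
  L = 181
  D = 228 − 5·105 − 3·(-758) − 4·181 = 1253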